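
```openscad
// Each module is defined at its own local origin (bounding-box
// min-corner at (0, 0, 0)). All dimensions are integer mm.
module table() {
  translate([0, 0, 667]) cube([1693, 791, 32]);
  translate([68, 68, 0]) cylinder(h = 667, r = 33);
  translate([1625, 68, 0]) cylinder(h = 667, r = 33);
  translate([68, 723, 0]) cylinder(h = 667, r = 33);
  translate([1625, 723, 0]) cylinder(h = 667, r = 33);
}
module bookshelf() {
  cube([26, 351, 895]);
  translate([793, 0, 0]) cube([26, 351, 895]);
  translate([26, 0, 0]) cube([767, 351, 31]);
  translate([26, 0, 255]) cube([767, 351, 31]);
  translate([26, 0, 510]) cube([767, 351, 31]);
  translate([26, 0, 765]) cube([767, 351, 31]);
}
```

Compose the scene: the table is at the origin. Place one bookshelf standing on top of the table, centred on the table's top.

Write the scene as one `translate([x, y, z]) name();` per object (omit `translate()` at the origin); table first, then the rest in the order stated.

table();
translate([437, 220, 699]) bookshelf();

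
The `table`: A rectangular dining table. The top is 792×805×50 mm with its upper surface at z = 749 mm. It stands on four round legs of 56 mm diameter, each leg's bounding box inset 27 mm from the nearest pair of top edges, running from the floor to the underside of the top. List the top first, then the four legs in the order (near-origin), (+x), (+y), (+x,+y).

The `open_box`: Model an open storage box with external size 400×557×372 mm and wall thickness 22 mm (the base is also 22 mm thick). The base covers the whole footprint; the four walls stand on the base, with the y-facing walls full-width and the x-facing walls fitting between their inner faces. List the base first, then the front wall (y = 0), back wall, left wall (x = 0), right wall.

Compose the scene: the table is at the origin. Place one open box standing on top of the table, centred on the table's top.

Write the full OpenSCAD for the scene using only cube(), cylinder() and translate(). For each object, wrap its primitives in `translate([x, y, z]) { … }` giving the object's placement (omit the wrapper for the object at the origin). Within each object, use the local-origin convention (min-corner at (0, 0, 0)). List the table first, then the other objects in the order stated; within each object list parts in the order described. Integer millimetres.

translate([0, 0, 699]) cube([792, 805, 50]);
translate([55, 55, 0]) cylinder(h = 699, r = 28);
translate([737, 55, 0]) cylinder(h = 699, r = 28);
translate([55, 750, 0]) cylinder(h = 699, r = 28);
translate([737, 750, 0]) cylinder(h = 699, r = 28);
translate([196, 124, 749]) {
  cube([400, 557, 22]);
  translate([0, 0, 22]) cube([400, 22, 350]);
  translate([0, 535, 22]) cube([400, 22, 350]);
  translate([0, 22, 22]) cube([22, 513, 350]);
  translate([378, 22, 22]) cube([22, 513, 350]);
}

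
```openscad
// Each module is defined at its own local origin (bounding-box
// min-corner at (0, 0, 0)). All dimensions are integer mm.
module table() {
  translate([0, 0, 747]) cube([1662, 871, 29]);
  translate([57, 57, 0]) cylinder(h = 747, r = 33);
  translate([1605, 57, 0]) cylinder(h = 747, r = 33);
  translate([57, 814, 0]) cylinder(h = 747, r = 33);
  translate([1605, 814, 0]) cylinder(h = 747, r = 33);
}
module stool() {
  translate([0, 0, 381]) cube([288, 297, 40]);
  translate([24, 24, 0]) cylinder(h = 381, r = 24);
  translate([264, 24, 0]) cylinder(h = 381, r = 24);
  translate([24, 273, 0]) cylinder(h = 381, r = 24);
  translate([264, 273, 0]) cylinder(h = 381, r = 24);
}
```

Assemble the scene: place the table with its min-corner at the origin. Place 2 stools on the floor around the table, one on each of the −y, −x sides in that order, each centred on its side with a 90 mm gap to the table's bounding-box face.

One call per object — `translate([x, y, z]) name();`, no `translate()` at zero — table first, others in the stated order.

table();
translate([687, -387, 0]) stool();
translate([-378, 287, 0]) stool();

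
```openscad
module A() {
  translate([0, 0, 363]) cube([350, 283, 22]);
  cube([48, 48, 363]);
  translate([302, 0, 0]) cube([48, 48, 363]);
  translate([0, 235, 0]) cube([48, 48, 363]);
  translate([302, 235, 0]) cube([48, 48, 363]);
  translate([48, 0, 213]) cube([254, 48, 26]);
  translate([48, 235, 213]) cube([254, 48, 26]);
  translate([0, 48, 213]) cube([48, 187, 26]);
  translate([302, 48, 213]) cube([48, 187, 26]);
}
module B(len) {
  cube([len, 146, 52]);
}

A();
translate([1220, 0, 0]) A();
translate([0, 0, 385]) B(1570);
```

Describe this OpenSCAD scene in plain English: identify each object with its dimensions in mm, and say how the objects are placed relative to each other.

A is a four-legged stool. The seat is 350×283 mm, 22 mm thick, top at z = 385 mm. It stands on four square legs, each 48×48 mm in cross-section, from z = 0 to the seat underside, each flush with a corner of the seat. Four stretchers, 48 mm wide and 26 mm tall, connect adjacent legs with their undersides at z = 213 mm, each running between the inner faces of the legs it joins and aligned with the legs' outer faces on the other axis.

B is a rectangular beam 1570 mm long (x), 146 mm deep (y), 52 mm thick (z).

The beam spans the tops of two stools placed 870 mm apart, resting at z = 385 mm.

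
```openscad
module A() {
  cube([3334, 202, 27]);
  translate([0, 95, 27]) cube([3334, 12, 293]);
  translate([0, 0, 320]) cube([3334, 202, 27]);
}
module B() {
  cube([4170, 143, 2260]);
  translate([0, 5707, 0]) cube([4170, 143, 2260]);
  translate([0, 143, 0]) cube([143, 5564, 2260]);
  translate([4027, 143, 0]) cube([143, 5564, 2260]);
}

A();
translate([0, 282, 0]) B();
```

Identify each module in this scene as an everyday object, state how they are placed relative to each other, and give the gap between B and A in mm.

The house frame's nearest face is 80 mm from the I-beam's +y face.

A is an I-beam. B is a house frame. The house frame is on the floor beside the I-beam on its +y side. The gap between the house frame and the I-beam is 80 mm.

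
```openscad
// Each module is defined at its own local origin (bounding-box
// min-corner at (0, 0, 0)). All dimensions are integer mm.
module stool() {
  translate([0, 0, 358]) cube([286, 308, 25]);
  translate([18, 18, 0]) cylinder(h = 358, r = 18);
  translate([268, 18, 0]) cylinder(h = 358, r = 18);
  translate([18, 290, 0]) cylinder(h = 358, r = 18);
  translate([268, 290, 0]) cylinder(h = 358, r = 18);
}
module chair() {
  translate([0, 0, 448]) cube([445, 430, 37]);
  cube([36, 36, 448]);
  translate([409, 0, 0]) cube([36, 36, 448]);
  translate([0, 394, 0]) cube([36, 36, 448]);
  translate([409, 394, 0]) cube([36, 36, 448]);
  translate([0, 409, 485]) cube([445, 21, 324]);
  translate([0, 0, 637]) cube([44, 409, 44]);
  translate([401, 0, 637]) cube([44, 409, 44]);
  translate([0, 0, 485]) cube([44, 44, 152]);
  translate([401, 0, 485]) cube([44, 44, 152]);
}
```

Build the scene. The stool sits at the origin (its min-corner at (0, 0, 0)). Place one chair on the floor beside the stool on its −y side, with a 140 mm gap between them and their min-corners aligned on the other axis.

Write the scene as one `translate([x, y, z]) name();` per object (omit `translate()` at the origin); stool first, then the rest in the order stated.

stool();
translate([0, -570, 0]) chair();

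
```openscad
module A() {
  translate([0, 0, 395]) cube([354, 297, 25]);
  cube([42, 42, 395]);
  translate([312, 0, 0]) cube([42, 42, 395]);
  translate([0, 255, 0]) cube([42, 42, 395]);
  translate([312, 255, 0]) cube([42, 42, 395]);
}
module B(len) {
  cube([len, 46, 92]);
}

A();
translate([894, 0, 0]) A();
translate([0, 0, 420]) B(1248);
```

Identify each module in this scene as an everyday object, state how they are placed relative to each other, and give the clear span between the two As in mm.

Second stool starts at x = 894; first ends at x = 354; clear span = 894 − 354 = 540 mm.

A is a stool. B is a beam. A beam spans the tops of two stools. The clear span between the two stools is 540 mm.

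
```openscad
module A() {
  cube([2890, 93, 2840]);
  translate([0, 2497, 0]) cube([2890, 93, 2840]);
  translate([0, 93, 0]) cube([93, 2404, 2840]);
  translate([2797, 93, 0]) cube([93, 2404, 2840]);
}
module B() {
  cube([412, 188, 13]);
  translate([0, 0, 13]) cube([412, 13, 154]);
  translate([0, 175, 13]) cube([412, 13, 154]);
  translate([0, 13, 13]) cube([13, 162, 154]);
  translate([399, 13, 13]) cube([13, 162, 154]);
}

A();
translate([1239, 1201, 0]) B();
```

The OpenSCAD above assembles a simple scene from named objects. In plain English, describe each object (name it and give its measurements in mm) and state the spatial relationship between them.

A is the wall frame of a small rectangular building: four walls, each 2840 mm tall and 93 mm thick, enclosing a footprint 2890 mm (x) by 2590 mm (y) outside-to-outside, with no floor or roof. The front and back walls (the −y and +y sides) span the full width; the two side walls fit between them.

B is an open-topped rectangular box: outside dimensions 412×188×167 mm, with a uniform wall and base thickness of 13 mm. The base is a full 412×188 slab on the floor; four walls sit on top of the base. The front and back walls (the −y and +y sides) span the full width; the two side walls fit between them.

The open box sits inside the house frame, centred.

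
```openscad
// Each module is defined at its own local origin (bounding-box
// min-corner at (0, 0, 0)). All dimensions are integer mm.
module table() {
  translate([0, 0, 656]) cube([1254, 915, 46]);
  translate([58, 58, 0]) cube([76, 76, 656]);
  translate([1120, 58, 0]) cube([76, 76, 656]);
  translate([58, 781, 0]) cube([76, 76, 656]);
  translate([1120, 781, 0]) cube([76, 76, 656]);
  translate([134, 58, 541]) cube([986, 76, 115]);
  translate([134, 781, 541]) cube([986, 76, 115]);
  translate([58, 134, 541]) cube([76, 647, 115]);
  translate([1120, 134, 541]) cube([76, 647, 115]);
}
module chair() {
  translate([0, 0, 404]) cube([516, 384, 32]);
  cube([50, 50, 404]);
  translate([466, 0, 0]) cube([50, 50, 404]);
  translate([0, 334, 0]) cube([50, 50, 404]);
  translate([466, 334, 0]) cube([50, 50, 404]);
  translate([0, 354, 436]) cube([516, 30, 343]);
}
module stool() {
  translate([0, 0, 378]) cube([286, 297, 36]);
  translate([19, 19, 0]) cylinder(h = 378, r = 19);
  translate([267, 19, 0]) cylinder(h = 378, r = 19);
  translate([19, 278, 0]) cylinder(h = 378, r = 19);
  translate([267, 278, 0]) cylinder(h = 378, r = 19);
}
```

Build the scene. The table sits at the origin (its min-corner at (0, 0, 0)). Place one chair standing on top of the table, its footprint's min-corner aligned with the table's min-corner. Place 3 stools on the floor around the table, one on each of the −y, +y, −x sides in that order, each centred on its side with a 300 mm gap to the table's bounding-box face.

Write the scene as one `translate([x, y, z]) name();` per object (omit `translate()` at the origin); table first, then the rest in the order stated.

table();
translate([0, 0, 702]) chair();
translate([484, -597, 0]) stool();
translate([484, 1215, 0]) stool();
translate([-586, 309, 0]) stool();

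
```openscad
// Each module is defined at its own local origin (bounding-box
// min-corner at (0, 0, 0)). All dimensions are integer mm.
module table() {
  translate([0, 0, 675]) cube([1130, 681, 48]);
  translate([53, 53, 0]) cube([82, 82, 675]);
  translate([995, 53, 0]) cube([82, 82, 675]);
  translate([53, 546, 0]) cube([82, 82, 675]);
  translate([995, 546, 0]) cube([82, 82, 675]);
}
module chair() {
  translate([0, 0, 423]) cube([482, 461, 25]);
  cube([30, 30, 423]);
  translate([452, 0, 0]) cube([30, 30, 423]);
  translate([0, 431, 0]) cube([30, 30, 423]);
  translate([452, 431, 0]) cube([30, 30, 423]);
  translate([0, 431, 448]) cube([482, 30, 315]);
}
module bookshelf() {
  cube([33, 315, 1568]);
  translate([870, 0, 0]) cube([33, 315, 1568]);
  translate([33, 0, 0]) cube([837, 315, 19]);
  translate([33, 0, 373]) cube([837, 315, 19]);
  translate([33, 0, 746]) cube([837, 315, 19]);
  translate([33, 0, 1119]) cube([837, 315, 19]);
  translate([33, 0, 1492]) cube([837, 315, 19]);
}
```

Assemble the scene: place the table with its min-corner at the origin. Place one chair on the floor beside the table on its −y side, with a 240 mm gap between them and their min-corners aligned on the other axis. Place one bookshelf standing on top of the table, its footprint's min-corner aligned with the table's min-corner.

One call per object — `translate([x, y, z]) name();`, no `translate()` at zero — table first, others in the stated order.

table();
translate([0, -701, 0]) chair();
translate([0, 0, 723]) bookshelf();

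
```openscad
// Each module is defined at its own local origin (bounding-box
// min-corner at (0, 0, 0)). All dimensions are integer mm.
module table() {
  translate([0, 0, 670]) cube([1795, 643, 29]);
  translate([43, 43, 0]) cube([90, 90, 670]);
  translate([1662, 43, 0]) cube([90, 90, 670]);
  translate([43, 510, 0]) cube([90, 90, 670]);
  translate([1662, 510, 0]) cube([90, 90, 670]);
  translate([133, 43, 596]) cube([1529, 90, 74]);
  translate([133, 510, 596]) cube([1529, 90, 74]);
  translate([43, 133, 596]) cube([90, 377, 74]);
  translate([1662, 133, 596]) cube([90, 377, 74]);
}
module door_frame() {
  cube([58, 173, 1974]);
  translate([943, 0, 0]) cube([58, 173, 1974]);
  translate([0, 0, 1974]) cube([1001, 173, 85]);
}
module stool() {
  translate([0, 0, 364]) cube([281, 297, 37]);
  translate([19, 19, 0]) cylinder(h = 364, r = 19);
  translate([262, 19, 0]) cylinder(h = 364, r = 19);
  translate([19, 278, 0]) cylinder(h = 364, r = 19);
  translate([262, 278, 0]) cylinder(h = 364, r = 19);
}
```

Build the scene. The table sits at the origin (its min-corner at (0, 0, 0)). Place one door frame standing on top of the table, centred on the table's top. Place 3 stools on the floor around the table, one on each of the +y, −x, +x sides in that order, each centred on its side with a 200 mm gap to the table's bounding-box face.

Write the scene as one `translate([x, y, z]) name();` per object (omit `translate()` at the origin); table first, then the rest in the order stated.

table();
translate([397, 235, 699]) door_frame();
translate([757, 843, 0]) stool();
translate([-481, 173, 0]) stool();
translate([1995, 173, 0]) stool();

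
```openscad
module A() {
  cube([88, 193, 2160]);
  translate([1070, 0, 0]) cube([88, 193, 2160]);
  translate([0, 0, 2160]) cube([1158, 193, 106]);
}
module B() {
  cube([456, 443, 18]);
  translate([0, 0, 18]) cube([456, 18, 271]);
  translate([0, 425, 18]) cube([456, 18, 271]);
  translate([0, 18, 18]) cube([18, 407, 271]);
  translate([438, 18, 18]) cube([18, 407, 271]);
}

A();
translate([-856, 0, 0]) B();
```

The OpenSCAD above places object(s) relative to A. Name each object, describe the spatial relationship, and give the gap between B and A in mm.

The open box's nearest face is 400 mm from the door frame's −x face.

A is a door frame. B is an open box. The open box is on the floor beside the door frame on its −x side. The gap between the open box and the door frame is 400 mm.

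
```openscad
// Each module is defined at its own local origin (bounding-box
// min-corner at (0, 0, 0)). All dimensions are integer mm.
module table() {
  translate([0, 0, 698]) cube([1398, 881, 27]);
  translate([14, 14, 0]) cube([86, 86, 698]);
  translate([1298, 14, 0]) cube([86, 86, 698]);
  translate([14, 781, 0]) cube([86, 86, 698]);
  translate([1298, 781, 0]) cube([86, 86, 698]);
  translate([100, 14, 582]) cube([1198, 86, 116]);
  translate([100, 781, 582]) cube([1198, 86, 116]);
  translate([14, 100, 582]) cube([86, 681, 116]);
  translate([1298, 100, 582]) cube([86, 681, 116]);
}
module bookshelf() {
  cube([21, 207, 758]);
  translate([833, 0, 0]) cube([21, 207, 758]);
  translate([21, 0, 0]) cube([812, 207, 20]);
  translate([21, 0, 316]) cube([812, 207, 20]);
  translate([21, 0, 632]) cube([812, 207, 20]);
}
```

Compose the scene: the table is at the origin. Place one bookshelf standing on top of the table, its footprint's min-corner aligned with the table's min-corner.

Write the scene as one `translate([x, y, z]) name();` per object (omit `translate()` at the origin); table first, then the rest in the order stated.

table();
translate([0, 0, 725]) bookshelf();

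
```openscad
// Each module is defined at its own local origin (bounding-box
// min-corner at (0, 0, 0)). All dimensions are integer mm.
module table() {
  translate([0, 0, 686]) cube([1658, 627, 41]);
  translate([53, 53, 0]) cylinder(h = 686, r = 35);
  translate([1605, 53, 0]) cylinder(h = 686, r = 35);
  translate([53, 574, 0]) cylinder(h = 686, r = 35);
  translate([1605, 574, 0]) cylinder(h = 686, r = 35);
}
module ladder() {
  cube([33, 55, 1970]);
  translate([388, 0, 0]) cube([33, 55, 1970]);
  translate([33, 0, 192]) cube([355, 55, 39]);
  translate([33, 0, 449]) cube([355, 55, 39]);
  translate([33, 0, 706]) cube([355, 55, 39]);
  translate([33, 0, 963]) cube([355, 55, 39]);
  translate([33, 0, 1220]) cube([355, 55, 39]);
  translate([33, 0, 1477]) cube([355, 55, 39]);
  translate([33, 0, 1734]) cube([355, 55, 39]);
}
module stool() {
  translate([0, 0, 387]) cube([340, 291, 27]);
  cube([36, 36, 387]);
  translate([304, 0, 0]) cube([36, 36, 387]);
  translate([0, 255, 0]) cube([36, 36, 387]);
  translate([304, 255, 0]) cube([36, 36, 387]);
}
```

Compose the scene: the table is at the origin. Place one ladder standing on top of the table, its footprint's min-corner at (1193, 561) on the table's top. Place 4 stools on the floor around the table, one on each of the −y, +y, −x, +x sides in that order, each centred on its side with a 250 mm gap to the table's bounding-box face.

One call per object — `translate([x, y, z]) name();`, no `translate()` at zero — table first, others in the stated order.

table();
translate([1193, 561, 727]) ladder();
translate([659, -541, 0]) stool();
translate([659, 877, 0]) stool();
translate([-590, 168, 0]) stool();
translate([1908, 168, 0]) stool();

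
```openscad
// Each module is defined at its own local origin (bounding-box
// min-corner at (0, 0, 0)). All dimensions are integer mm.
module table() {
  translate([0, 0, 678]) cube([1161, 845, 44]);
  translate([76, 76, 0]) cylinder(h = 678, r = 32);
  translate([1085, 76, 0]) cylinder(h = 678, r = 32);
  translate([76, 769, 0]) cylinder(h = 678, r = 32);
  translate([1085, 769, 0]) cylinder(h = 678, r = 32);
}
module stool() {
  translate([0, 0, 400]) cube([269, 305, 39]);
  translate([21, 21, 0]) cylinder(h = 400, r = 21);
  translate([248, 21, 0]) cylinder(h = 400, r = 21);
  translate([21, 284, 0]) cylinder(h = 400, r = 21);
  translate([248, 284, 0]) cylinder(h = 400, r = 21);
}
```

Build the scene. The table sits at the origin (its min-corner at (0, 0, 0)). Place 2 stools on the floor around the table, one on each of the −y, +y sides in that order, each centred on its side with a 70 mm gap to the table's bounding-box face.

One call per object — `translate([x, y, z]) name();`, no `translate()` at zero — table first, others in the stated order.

table();
translate([446, -375, 0]) stool();
translate([446, 915, 0]) stool();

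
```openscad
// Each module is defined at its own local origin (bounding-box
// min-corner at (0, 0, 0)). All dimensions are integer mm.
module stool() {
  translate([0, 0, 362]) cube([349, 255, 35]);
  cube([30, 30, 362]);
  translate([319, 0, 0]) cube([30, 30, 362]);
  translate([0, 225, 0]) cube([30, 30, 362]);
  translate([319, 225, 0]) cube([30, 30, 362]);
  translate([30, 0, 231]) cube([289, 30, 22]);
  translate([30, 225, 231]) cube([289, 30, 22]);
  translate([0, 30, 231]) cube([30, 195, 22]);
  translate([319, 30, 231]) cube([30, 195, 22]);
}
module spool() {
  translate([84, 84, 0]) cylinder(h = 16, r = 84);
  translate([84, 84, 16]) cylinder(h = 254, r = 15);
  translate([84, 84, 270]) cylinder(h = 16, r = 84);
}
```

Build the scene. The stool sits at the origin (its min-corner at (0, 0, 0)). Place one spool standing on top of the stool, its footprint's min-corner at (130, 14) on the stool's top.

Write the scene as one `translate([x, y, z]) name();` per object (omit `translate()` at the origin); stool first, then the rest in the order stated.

stool();
translate([130, 14, 397]) spool();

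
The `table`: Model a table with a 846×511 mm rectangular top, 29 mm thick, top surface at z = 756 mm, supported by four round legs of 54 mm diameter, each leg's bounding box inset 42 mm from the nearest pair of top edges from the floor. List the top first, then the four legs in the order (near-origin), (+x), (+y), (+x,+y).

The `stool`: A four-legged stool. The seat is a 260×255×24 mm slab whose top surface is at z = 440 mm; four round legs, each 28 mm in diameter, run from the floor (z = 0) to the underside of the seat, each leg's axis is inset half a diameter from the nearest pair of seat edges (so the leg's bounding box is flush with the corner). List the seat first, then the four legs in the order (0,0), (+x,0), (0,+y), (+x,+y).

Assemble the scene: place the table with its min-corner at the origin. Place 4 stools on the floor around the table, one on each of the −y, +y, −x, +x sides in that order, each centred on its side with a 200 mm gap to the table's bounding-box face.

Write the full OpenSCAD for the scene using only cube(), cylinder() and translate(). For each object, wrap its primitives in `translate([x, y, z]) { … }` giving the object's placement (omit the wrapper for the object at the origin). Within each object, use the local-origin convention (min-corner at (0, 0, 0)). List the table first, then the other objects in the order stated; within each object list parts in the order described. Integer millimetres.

translate([0, 0, 727]) cube([846, 511, 29]);
translate([69, 69, 0]) cylinder(h = 727, r = 27);
translate([777, 69, 0]) cylinder(h = 727, r = 27);
translate([69, 442, 0]) cylinder(h = 727, r = 27);
translate([777, 442, 0]) cylinder(h = 727, r = 27);
translate([293, -455, 0]) {
  translate([0, 0, 416]) cube([260, 255, 24]);
  translate([14, 14, 0]) cylinder(h = 416, r = 14);
  translate([246, 14, 0]) cylinder(h = 416, r = 14);
  translate([14, 241, 0]) cylinder(h = 416, r = 14);
  translate([246, 241, 0]) cylinder(h = 416, r = 14);
}
translate([293, 711, 0]) {
  translate([0, 0, 416]) cube([260, 255, 24]);
  translate([14, 14, 0]) cylinder(h = 416, r = 14);
  translate([246, 14, 0]) cylinder(h = 416, r = 14);
  translate([14, 241, 0]) cylinder(h = 416, r = 14);
  translate([246, 241, 0]) cylinder(h = 416, r = 14);
}
translate([-460, 128, 0]) {
  translate([0, 0, 416]) cube([260, 255, 24]);
  translate([14, 14, 0]) cylinder(h = 416, r = 14);
  translate([246, 14, 0]) cylinder(h = 416, r = 14);
  translate([14, 241, 0]) cylinder(h = 416, r = 14);
  translate([246, 241, 0]) cylinder(h = 416, r = 14);
}
translate([1046, 128, 0]) {
  translate([0, 0, 416]) cube([260, 255, 24]);
  translate([14, 14, 0]) cylinder(h = 416, r = 14);
  translate([246, 14, 0]) cylinder(h = 416, r = 14);
  translate([14, 241, 0]) cylinder(h = 416, r = 14);
  translate([246, 241, 0]) cylinder(h = 416, r = 14);
}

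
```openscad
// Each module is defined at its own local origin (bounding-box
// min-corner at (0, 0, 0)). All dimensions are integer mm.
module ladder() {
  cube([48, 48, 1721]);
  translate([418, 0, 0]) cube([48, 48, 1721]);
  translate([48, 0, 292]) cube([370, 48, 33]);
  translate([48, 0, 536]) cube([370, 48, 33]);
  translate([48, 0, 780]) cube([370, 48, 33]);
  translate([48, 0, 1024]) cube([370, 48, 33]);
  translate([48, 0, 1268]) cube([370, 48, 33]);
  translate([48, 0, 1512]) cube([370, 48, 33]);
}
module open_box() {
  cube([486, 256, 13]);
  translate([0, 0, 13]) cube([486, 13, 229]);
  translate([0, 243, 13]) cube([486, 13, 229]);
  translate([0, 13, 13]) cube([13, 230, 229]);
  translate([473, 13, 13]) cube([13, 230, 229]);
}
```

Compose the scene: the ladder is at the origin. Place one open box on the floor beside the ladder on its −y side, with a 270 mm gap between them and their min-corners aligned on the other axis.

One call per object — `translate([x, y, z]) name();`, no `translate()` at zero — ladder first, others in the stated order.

ladder();
translate([0, -526, 0]) open_box();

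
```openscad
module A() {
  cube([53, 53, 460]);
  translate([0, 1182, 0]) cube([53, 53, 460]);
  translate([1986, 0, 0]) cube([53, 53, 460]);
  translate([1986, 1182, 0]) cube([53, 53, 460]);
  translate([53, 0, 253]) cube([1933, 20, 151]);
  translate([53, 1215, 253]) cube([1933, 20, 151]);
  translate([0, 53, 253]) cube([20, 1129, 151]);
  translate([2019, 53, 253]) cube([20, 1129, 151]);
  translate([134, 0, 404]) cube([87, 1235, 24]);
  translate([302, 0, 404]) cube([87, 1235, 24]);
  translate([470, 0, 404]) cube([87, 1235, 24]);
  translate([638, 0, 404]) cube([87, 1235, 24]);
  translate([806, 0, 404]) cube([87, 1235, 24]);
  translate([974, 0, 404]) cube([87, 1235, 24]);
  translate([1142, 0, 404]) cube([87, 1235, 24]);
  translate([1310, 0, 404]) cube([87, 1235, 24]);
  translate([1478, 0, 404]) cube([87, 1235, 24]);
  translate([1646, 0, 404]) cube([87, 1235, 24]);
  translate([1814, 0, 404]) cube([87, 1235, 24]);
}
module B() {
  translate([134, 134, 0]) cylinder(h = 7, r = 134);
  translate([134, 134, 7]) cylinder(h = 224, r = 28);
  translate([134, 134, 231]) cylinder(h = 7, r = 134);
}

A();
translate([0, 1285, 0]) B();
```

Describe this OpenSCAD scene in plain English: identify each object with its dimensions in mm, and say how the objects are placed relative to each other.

A is a bed frame 2039 mm long (x) by 1235 mm wide (y). Four 53×53 mm corner posts, 460 mm tall, at the corners of the footprint. Four rails of 20 mm thickness and 151 mm height run between adjacent posts with their undersides at z = 253 mm, their outer faces flush with the outside of the frame (the two x-running rails run between the posts' inner faces; the two y-running rails run between the posts' inner faces). 11 slats, each 87 mm wide (x) and 24 mm thick, lie across the top of the two x-running rails, running the full 1235 mm width of the frame in y; the slats are evenly spaced along x between the inner faces of the end posts with equal gaps (rounded down to the nearest mm) at the −x end and between each pair — any rounding remainder accumulates at the +x end.

B is a spool: two coaxial disc flanges of radius 134 mm and thickness 7 mm, joined by a core cylinder of radius 28 mm and height 224 mm. The lower flange rests on z = 0 and the three cylinders share a vertical axis.

The spool is on the floor beside the bed frame on its +y side.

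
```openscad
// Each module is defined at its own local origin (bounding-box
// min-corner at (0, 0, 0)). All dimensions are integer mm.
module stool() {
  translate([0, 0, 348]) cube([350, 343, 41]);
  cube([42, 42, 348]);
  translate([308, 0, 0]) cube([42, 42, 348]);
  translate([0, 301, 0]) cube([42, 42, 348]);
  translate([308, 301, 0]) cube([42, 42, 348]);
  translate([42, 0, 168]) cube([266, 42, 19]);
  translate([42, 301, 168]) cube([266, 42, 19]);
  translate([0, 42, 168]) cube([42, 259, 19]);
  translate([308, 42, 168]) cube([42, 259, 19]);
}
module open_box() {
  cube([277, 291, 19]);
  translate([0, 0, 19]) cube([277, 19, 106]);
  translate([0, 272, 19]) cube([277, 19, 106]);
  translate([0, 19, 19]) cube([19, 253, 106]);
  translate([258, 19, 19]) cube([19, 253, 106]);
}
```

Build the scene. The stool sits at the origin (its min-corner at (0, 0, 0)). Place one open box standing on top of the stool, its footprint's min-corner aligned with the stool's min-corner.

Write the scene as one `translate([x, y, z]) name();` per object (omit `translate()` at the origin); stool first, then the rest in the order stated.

stool();
translate([0, 0, 389]) open_box();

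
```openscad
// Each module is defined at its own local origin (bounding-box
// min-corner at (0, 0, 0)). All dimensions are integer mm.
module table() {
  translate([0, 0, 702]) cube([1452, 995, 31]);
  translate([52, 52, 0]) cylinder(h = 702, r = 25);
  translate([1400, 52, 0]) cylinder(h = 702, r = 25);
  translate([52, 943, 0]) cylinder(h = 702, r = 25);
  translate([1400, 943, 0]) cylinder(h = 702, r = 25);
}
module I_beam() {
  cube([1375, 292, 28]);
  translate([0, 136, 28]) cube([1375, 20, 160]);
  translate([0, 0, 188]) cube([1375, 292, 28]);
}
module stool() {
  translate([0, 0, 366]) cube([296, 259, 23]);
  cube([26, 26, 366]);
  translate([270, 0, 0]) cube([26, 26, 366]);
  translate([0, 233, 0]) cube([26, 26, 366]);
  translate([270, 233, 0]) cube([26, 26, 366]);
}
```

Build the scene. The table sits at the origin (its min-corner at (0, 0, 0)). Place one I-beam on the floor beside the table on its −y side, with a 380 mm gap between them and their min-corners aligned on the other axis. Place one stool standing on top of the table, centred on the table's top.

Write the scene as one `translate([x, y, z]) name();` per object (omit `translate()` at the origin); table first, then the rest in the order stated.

table();
translate([0, -672, 0]) I_beam();
translate([578, 368, 733]) stool();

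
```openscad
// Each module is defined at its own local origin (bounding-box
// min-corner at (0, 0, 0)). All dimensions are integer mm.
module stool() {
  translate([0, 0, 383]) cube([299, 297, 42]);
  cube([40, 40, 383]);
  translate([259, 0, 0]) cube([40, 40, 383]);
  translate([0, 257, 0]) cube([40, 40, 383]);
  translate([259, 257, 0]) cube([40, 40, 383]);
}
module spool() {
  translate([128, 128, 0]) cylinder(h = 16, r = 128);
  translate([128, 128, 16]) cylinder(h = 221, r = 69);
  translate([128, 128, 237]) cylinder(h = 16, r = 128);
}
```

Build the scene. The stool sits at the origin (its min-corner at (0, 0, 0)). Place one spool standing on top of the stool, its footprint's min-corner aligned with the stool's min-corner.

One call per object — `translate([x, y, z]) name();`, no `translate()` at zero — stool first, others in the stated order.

stool();
translate([0, 0, 425]) spool();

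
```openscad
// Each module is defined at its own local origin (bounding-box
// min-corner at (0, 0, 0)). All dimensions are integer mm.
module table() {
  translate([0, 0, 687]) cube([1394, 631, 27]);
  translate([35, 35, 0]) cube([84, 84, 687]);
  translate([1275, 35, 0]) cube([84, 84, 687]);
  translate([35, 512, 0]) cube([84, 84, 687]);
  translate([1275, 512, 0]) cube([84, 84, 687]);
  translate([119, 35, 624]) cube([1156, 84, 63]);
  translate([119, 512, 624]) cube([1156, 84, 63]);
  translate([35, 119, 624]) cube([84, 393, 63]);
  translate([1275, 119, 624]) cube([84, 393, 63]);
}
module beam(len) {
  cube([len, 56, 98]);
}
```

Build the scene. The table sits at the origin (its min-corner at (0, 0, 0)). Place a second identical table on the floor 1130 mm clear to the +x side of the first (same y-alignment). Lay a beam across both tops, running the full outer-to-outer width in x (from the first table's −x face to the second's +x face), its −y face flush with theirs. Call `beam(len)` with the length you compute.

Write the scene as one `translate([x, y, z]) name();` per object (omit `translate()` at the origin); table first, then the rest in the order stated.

table();
translate([2524, 0, 0]) table();
translate([0, 0, 714]) beam(3918);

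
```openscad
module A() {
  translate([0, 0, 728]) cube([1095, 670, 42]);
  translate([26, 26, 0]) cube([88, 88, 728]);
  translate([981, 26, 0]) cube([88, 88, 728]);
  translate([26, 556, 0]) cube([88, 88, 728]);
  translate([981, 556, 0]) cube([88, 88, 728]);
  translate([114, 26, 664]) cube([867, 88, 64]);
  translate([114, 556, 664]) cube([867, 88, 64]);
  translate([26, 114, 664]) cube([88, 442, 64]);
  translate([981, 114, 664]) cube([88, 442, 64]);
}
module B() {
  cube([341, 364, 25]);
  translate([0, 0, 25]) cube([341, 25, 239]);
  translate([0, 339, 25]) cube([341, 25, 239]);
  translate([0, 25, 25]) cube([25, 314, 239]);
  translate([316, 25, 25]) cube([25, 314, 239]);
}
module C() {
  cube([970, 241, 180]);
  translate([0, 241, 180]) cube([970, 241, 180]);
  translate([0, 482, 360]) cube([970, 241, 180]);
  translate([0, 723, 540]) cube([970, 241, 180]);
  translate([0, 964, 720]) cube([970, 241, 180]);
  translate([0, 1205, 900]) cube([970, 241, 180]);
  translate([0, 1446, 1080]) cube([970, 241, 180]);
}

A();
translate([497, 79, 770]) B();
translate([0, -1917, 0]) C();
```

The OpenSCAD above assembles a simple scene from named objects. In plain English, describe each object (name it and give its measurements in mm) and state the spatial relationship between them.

A is a table: top 1095 mm (x) × 670 mm (y), 42 mm thick, upper face at z = 770 mm, on four 88×88 mm square legs, each inset 26 mm from the nearest pair of top edges, running from z = 0 to the bottom of the top. Four apron rails, 88 mm thick and 64 mm tall, run between adjacent legs with their top edges flush with the underside of the top and their outer faces flush with the legs' outer faces.

B is an open storage box with external size 341×364×264 mm and wall thickness 25 mm (the base is also 25 mm thick). The base covers the whole footprint; the four walls stand on the base, with the y-facing walls full-width and the x-facing walls fitting between their inner faces.

C is a straight staircase of 7 solid steps. Each step is 970 mm wide (x), 241 mm deep (y, the going) and 180 mm tall (the rise). The first step rests on the floor; each subsequent step sits one going further in +y and one rise higher in +z, directly behind and above the previous step with no overlap.

The open box is on top of the table. The staircase is on the floor beside the table on its −y side.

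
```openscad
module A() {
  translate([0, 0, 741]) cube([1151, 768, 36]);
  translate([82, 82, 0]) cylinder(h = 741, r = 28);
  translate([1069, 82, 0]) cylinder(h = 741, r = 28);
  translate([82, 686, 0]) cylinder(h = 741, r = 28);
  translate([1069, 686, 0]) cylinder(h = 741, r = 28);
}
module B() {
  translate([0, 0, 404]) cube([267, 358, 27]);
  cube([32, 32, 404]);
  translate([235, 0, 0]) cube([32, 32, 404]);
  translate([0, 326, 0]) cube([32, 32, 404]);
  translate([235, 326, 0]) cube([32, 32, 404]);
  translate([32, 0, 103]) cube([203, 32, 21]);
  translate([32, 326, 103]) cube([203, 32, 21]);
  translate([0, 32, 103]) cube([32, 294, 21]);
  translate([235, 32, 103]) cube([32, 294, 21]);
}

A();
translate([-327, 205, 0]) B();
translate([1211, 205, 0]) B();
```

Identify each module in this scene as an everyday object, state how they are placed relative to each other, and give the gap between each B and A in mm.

A is a table. B is a stool. Two stools sit around the table at the −x, +x sides. The gap between each stool and the table is 60 mm.

Each stool's nearest face is 60 mm from the table's bounding box.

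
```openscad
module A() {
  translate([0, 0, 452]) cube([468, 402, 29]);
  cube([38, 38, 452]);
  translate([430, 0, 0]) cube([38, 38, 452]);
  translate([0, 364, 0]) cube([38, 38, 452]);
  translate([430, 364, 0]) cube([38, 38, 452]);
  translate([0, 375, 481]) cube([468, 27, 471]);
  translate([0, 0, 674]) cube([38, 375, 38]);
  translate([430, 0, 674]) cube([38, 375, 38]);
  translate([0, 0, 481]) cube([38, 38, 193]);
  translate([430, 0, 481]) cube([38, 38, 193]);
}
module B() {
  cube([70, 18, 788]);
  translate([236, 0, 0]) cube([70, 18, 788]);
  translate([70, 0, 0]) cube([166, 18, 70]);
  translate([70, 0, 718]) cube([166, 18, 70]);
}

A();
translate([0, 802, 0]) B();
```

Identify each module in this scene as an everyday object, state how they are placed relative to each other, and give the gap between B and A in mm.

The picture frame's nearest face is 400 mm from the chair's +y face.

A is a chair. B is a picture frame. The picture frame is on the floor beside the chair on its +y side. The gap between the picture frame and the chair is 400 mm.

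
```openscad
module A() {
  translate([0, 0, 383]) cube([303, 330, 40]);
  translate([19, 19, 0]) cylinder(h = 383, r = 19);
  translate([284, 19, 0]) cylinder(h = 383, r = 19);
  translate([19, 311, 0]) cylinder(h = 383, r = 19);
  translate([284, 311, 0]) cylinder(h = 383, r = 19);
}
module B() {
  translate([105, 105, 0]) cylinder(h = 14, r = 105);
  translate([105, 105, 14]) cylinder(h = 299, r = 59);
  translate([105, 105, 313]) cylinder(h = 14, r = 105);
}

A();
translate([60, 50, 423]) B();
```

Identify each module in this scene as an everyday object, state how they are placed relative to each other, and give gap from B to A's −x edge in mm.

A is a stool. B is a spool. The spool is on top of the stool. The gap from the spool to the stool's −x edge is 60 mm.

The spool's min-x is at 60; the stool's min-x is 0; gap = 60 mm.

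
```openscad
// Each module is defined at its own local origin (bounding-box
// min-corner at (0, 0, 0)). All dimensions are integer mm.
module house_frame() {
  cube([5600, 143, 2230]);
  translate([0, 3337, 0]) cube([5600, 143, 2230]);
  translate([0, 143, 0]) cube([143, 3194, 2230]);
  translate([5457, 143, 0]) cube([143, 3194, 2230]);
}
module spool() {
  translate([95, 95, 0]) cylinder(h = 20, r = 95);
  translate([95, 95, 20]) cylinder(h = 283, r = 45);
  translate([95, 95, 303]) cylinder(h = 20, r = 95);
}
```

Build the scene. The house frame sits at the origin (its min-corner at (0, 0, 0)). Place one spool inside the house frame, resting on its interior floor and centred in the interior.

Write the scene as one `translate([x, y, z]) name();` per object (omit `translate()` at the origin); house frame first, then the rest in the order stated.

house_frame();
translate([2705, 1645, 0]) spool();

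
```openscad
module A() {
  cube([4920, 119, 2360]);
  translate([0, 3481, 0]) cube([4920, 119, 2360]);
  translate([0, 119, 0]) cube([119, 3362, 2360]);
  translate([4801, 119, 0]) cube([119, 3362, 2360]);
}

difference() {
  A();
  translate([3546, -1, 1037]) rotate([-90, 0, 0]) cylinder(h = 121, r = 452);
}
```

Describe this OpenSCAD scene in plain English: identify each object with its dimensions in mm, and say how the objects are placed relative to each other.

A is the wall frame of a small rectangular building: four walls, each 2360 mm tall and 119 mm thick, enclosing a footprint 4920 mm (x) by 3600 mm (y) outside-to-outside, with no floor or roof. The front and back walls (the −y and +y sides) span the full width; the two side walls fit between them.

The house frame has a circular hole of radius 452 mm through its front wall, centred at (x = 3546, z = 1037).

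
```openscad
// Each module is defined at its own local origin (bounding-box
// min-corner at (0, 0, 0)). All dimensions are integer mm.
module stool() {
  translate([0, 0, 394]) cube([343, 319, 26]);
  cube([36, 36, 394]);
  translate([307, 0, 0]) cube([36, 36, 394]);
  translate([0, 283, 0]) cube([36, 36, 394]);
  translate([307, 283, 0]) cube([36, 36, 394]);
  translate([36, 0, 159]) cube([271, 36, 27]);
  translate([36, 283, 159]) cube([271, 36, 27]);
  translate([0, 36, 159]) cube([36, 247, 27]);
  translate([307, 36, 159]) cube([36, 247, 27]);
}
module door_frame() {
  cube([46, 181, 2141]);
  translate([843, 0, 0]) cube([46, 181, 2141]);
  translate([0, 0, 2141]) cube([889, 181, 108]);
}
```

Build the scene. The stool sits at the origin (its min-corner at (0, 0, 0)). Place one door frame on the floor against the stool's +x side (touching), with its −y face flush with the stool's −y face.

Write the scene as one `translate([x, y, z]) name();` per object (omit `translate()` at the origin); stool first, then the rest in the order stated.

stool();
translate([343, 0, 0]) door_frame();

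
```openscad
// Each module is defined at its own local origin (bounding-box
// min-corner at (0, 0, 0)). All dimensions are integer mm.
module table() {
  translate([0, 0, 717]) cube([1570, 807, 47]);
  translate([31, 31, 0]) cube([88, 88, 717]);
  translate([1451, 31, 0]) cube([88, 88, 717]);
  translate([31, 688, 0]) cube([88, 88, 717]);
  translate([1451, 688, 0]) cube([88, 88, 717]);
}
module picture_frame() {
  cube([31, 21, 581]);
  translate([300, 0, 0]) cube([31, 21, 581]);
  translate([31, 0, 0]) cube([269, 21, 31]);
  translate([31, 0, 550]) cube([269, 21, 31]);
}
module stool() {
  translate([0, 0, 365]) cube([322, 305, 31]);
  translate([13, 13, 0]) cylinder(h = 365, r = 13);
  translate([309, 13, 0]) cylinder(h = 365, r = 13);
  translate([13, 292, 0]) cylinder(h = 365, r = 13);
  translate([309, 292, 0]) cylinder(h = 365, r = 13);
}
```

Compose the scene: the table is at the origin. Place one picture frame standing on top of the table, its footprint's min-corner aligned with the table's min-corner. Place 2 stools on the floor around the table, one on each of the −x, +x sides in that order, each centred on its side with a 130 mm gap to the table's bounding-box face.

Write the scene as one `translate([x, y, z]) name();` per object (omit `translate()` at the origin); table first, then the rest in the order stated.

table();
translate([0, 0, 764]) picture_frame();
translate([-452, 251, 0]) stool();
translate([1700, 251, 0]) stool();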